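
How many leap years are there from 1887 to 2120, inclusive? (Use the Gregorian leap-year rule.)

57

Multiples of 4 in [1887,2120]: 59.
Of those, multiples of 100: 3 (not leap unless ÷400).
Multiples of 400: 1.
Leap years = 59 − 3 + 1 = 57.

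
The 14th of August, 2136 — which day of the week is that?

January 1, 2136 is a Sunday.
Jan 1, 2136 → Feb 1, 2136: 31 days (January has 31).
Feb 1, 2136 → Mar 1, 2136: 29 days (February has 29).
Mar 1, 2136 → Apr 1, 2136: 31 days (March has 31).
Apr 1, 2136 → May 1, 2136: 30 days (April has 30).
May 1, 2136 → Jun 1, 2136: 31 days (May has 31).
Jun 1, 2136 → Jul 1, 2136: 30 days (June has 30).
Jul 1, 2136 → Aug 1, 2136: 31 days (July has 31).
Aug 1, 2136 → Aug 14, 2136: 13 days.
Total: 226 days.
226 mod 7 = 2, so Sunday + 2 = Tuesday.

Tuesday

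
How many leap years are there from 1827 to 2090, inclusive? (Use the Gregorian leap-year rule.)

Multiples of 4 in [1827,2090]: 66.
Of those, multiples of 100: 2 (not leap unless ÷400).
Multiples of 400: 1.
Leap years = 66 − 2 + 1 = 65.

65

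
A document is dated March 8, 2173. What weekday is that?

Doomsday rule: the anchor day for the 2100s is Sunday. For year 73: 73÷12 = 6 r 1, and 1÷4 = 0, so 6+1+0 = 7.
Sunday + 7 ≡ Sunday — that's 2173's doomsday.
In March the doomsday date is Mar 14.
Mar 8 is 6 days before Mar 14; 6 mod 7 = 6, so Sunday − 6 = Monday.

Monday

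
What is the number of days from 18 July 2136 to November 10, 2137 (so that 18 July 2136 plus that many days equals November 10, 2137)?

Jul 18, 2136 → Jul 18, 2137: 365 days.
Jul 18, 2137 → Aug 18, 2137: 31 days (July has 31).
Aug 18, 2137 → Sep 18, 2137: 31 days (August has 31).
Sep 18, 2137 → Oct 18, 2137: 30 days (September has 30).
Oct 18, 2137 → Nov 10, 2137: 23 days.
Total: 480 days.

480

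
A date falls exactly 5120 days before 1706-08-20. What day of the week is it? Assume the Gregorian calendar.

Aug 20, 1706 is a Friday.
5120 mod 7 = 3, so 5120 days before a Friday is Friday − 3 = Tuesday.

Tuesday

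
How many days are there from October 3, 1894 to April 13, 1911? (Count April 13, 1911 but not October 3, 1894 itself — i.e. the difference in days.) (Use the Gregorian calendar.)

6035

Oct 3, 1894 → Oct 3, 1895: 365 days.
Oct 3, 1895 → Oct 3, 1896: 366 days (Feb 29, 1896 is in that span).
Oct 3, 1896 → Oct 3, 1897: 365 days.
Oct 3, 1897 → Oct 3, 1898: 365 days.
Oct 3, 1898 → Oct 3, 1899: 365 days.
Oct 3, 1899 → Oct 3, 1900: 365 days.
Oct 3, 1900 → Oct 3, 1901: 365 days.
Oct 3, 1901 → Oct 3, 1902: 365 days.
Oct 3, 1902 → Oct 3, 1903: 365 days.
Oct 3, 1903 → Oct 3, 1904: 366 days (Feb 29, 1904 is in that span).
Oct 3, 1904 → Oct 3, 1905: 365 days.
Oct 3, 1905 → Oct 3, 1906: 365 days.
Oct 3, 1906 → Oct 3, 1907: 365 days.
Oct 3, 1907 → Oct 3, 1908: 366 days (Feb 29, 1908 is in that span).
Oct 3, 1908 → Oct 3, 1909: 365 days.
Oct 3, 1909 → Oct 3, 1910: 365 days.
Oct 3, 1910 → Nov 3, 1910: 31 days (October has 31).
Nov 3, 1910 → Dec 3, 1910: 30 days (November has 30).
Dec 3, 1910 → Jan 3, 1911: 31 days (December has 31).
Jan 3, 1911 → Feb 3, 1911: 31 days (January has 31).
Feb 3, 1911 → Mar 3, 1911: 28 days (February has 28).
Mar 3, 1911 → Apr 3, 1911: 31 days (March has 31).
Apr 3, 1911 → Apr 13, 1911: 10 days.
Total: 6035 days.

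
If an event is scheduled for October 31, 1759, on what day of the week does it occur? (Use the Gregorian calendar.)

Wednesday

Doomsday rule: the anchor day for the 1700s is Sunday. For year 59: 59÷12 = 4 r 11, and 11÷4 = 2, so 4+11+2 = 17.
Sunday + 17 ≡ Wednesday — that's 1759's doomsday.
In October the doomsday date is Oct 10.
Oct 31 is 21 days after Oct 10; 21 mod 7 = 0, so Wednesday + 0 = Wednesday.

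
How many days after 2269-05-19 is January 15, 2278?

May 19, 2269 → May 19, 2270: 365 days.
May 19, 2270 → May 19, 2271: 365 days.
May 19, 2271 → May 19, 2272: 366 days (Feb 29, 2272 is in that span).
May 19, 2272 → May 19, 2273: 365 days.
May 19, 2273 → May 19, 2274: 365 days.
May 19, 2274 → May 19, 2275: 365 days.
May 19, 2275 → May 19, 2276: 366 days (Feb 29, 2276 is in that span).
May 19, 2276 → May 19, 2277: 365 days.
May 19, 2277 → Jun 19, 2277: 31 days (May has 31).
Jun 19, 2277 → Jul 19, 2277: 30 days (June has 30).
Jul 19, 2277 → Aug 19, 2277: 31 days (July has 31).
Aug 19, 2277 → Sep 19, 2277: 31 days (August has 31).
Sep 19, 2277 → Oct 19, 2277: 30 days (September has 30).
Oct 19, 2277 → Nov 19, 2277: 31 days (October has 31).
Nov 19, 2277 → Dec 19, 2277: 30 days (November has 30).
Dec 19, 2277 → Jan 15, 2278: 27 days.
Total: 3163 days.

3163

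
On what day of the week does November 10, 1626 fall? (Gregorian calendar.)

Doomsday rule: the anchor day for the 1600s is Tuesday. For year 26: 26÷12 = 2 r 2, and 2÷4 = 0, so 2+2+0 = 4.
Tuesday + 4 ≡ Saturday — that's 1626's doomsday.
In November the doomsday date is Nov 7.
Nov 10 is 3 days after Nov 7; 3 mod 7 = 3, so Saturday + 3 = Tuesday.

Tuesday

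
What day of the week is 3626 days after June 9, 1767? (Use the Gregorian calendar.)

Jun 9, 1767 is a Tuesday.
3626 mod 7 = 0, so 3626 days after a Tuesday is Tuesday + 0 = Tuesday.

Tuesday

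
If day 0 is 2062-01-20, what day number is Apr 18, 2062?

88

Jan 20, 2062 → Feb 20, 2062: 31 days (January has 31).
Feb 20, 2062 → Mar 20, 2062: 28 days (February has 28).
Mar 20, 2062 → Apr 18, 2062: 29 days.
Total: 88 days.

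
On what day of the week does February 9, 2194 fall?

Sunday

Doomsday rule: the anchor day for the 2100s is Sunday. For year 94: 94÷12 = 7 r 10, and 10÷4 = 2, so 7+10+2 = 19.
Sunday + 19 ≡ Friday — that's 2194's doomsday.
In February the doomsday date is Feb 28 (2194 is not a leap year).
Feb 9 is 19 days before Feb 28; 19 mod 7 = 5, so Friday − 5 = Sunday.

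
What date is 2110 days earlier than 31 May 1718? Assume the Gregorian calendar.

−365 (one year) → May 31, 1717 (1745 left).
−365 (one year) → May 31, 1716 (1380 left).
−366 (one year; includes Feb 29, 1716) → May 31, 1715 (1014 left).
−365 (one year) → May 31, 1714 (649 left).
−365 (one year) → May 31, 1713 (284 left).
−31 → Apr 30, 1713 (end of Apr, 30 days; 253 left).
−30 → Mar 31, 1713 (end of Mar, 31 days; 223 left).
−31 → Feb 28, 1713 (end of Feb, 28 days; 192 left).
−28 → Jan 31, 1713 (end of Jan, 31 days; 164 left).
−31 → Dec 31, 1712 (end of Dec, 31 days; 133 left).
−31 → Nov 30, 1712 (end of Nov, 30 days; 102 left).
−30 → Oct 31, 1712 (end of Oct, 31 days; 72 left).
−31 → Sep 30, 1712 (end of Sep, 30 days; 41 left).
−30 → Aug 31, 1712 (end of Aug, 31 days; 11 left).
−11 → Aug 20, 1712.

August 20, 1712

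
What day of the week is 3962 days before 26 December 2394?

First find the weekday of Dec 26, 2394. Doomsday rule: the anchor day for the 2300s is Wednesday. For year 94: 94÷12 = 7 r 10, and 10÷4 = 2, so 7+10+2 = 19.
Wednesday + 19 ≡ Monday — that's 2394's doomsday.
In December the doomsday date is Dec 12.
Dec 26 is 14 days after Dec 12; 14 mod 7 = 0, so Monday + 0 = Monday.
3962 mod 7 = 0, so 3962 days before a Monday is Monday − 0 = Monday.

Monday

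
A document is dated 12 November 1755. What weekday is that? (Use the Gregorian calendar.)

Wednesday

Doomsday rule: the anchor day for the 1700s is Sunday. For year 55: 55÷12 = 4 r 7, and 7÷4 = 1, so 4+7+1 = 12.
Sunday + 12 ≡ Friday — that's 1755's doomsday.
In November the doomsday date is Nov 7.
Nov 12 is 5 days after Nov 7; 5 mod 7 = 5, so Friday + 5 = Wednesday.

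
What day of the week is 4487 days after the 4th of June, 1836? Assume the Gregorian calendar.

Saturday

First find the weekday of Jun 4, 1836. Doomsday rule: the anchor day for the 1800s is Friday. For year 36: 36÷12 = 3 r 0, and 0÷4 = 0, so 3+0+0 = 3.
Friday + 3 ≡ Monday — that's 1836's doomsday.
In June the doomsday date is Jun 6.
Jun 4 is 2 days before Jun 6; 2 mod 7 = 2, so Monday − 2 = Saturday.
4487 mod 7 = 0, so 4487 days after a Saturday is Saturday + 0 = Saturday.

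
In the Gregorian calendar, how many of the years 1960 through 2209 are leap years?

61

Multiples of 4 in [1960,2209]: 63.
Of those, multiples of 100: 3 (not leap unless ÷400).
Multiples of 400: 1.
Leap years = 63 − 3 + 1 = 61.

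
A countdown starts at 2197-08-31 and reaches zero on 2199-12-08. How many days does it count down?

Aug 31, 2197 → Aug 31, 2198: 365 days.
Aug 31, 2198 → Aug 31, 2199: 365 days.
Aug 31, 2199 → Sep 30, 2199: 30 days (August has 31).
Sep 30, 2199 → Oct 30, 2199: 30 days (September has 30).
Oct 30, 2199 → Nov 30, 2199: 31 days (October has 31).
Nov 30, 2199 → Dec 8, 2199: 8 days.
Total: 829 days.

829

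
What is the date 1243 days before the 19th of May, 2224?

−366 (one year; includes Feb 29, 2224) → May 19, 2223 (877 left).
−365 (one year) → May 19, 2222 (512 left).
−365 (one year) → May 19, 2221 (147 left).
−19 → Apr 30, 2221 (end of Apr, 30 days; 128 left).
−30 → Mar 31, 2221 (end of Mar, 31 days; 98 left).
−31 → Feb 28, 2221 (end of Feb, 28 days; 67 left).
−28 → Jan 31, 2221 (end of Jan, 31 days; 39 left).
−31 → Dec 31, 2220 (end of Dec, 31 days; 8 left).
−8 → Dec 23, 2220.

December 23, 2220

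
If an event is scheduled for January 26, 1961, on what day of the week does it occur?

Thursday

January 1, 1961 is a Sunday.
Jan 1, 1961 → Jan 26, 1961: 25 days.
Total: 25 days.
25 mod 7 = 4, so Sunday + 4 = Thursday.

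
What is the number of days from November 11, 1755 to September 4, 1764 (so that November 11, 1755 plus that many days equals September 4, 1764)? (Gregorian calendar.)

3220

Nov 11, 1755 → Nov 11, 1756: 366 days (Feb 29, 1756 is in that span).
Nov 11, 1756 → Nov 11, 1757: 365 days.
Nov 11, 1757 → Nov 11, 1758: 365 days.
Nov 11, 1758 → Nov 11, 1759: 365 days.
Nov 11, 1759 → Nov 11, 1760: 366 days (Feb 29, 1760 is in that span).
Nov 11, 1760 → Nov 11, 1761: 365 days.
Nov 11, 1761 → Nov 11, 1762: 365 days.
Nov 11, 1762 → Nov 11, 1763: 365 days.
Nov 11, 1763 → Dec 11, 1763: 30 days (November has 30).
Dec 11, 1763 → Jan 11, 1764: 31 days (December has 31).
Jan 11, 1764 → Feb 11, 1764: 31 days (January has 31).
Feb 11, 1764 → Mar 11, 1764: 29 days (February has 29).
Mar 11, 1764 → Apr 11, 1764: 31 days (March has 31).
Apr 11, 1764 → May 11, 1764: 30 days (April has 30).
May 11, 1764 → Jun 11, 1764: 31 days (May has 31).
Jun 11, 1764 → Jul 11, 1764: 30 days (June has 30).
Jul 11, 1764 → Aug 11, 1764: 31 days (July has 31).
Aug 11, 1764 → Sep 4, 1764: 24 days.
Total: 3220 days.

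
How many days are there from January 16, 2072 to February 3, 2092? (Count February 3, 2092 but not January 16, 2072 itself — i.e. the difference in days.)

Jan 16, 2072 → Jan 16, 2073: 366 days (Feb 29, 2072 is in that span).
Jan 16, 2073 → Jan 16, 2074: 365 days.
Jan 16, 2074 → Jan 16, 2075: 365 days.
Jan 16, 2075 → Jan 16, 2076: 365 days.
Jan 16, 2076 → Jan 16, 2077: 366 days (Feb 29, 2076 is in that span).
Jan 16, 2077 → Jan 16, 2078: 365 days.
Jan 16, 2078 → Jan 16, 2079: 365 days.
Jan 16, 2079 → Jan 16, 2080: 365 days.
Jan 16, 2080 → Jan 16, 2081: 366 days (Feb 29, 2080 is in that span).
Jan 16, 2081 → Jan 16, 2082: 365 days.
Jan 16, 2082 → Jan 16, 2083: 365 days.
Jan 16, 2083 → Jan 16, 2084: 365 days.
Jan 16, 2084 → Jan 16, 2085: 366 days (Feb 29, 2084 is in that span).
Jan 16, 2085 → Jan 16, 2086: 365 days.
Jan 16, 2086 → Jan 16, 2087: 365 days.
Jan 16, 2087 → Jan 16, 2088: 365 days.
Jan 16, 2088 → Jan 16, 2089: 366 days (Feb 29, 2088 is in that span).
Jan 16, 2089 → Jan 16, 2090: 365 days.
Jan 16, 2090 → Jan 16, 2091: 365 days.
Jan 16, 2091 → Feb 16, 2091: 31 days (January has 31).
Feb 16, 2091 → Mar 16, 2091: 28 days (February has 28).
Mar 16, 2091 → Apr 16, 2091: 31 days (March has 31).
Apr 16, 2091 → May 16, 2091: 30 days (April has 30).
May 16, 2091 → Jun 16, 2091: 31 days (May has 31).
Jun 16, 2091 → Jul 16, 2091: 30 days (June has 30).
Jul 16, 2091 → Aug 16, 2091: 31 days (July has 31).
Aug 16, 2091 → Sep 16, 2091: 31 days (August has 31).
Sep 16, 2091 → Oct 16, 2091: 30 days (September has 30).
Oct 16, 2091 → Nov 16, 2091: 31 days (October has 31).
Nov 16, 2091 → Dec 16, 2091: 30 days (November has 30).
Dec 16, 2091 → Jan 16, 2092: 31 days (December has 31).
Jan 16, 2092 → Feb 3, 2092: 18 days.
Total: 7323 days.

7323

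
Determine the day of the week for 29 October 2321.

Doomsday rule: the anchor day for the 2300s is Wednesday. For year 21: 21÷12 = 1 r 9, and 9÷4 = 2, so 1+9+2 = 12.
Wednesday + 12 ≡ Monday — that's 2321's doomsday.
In October the doomsday date is Oct 10.
Oct 29 is 19 days after Oct 10; 19 mod 7 = 5, so Monday + 5 = Saturday.

Saturday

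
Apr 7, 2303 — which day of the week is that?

Tuesday

Doomsday rule: the anchor day for the 2300s is Wednesday. For year 03: 3÷12 = 0 r 3, and 3÷4 = 0, so 0+3+0 = 3.
Wednesday + 3 ≡ Saturday — that's 2303's doomsday.
In April the doomsday date is Apr 4.
Apr 7 is 3 days after Apr 4; 3 mod 7 = 3, so Saturday + 3 = Tuesday.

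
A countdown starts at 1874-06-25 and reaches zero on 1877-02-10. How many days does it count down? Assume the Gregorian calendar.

961

Jun 25, 1874 → Jun 25, 1875: 365 days.
Jun 25, 1875 → Jun 25, 1876: 366 days (Feb 29, 1876 is in that span).
Jun 25, 1876 → Jul 25, 1876: 30 days (June has 30).
Jul 25, 1876 → Aug 25, 1876: 31 days (July has 31).
Aug 25, 1876 → Sep 25, 1876: 31 days (August has 31).
Sep 25, 1876 → Oct 25, 1876: 30 days (September has 30).
Oct 25, 1876 → Nov 25, 1876: 31 days (October has 31).
Nov 25, 1876 → Dec 25, 1876: 30 days (November has 30).
Dec 25, 1876 → Jan 25, 1877: 31 days (December has 31).
Jan 25, 1877 → Feb 10, 1877: 16 days.
Total: 961 days.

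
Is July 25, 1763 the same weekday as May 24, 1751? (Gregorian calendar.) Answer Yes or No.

From May 24, 1751 to Jul 25, 1763 is 4445 days.
4445 mod 7 = 0, so they are the same weekday.
(May 24, 1751 is a Monday; Jul 25, 1763 is a Monday.)

Yes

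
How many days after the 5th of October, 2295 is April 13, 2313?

Oct 5, 2295 → Oct 5, 2296: 366 days (Feb 29, 2296 is in that span).
Oct 5, 2296 → Oct 5, 2297: 365 days.
Oct 5, 2297 → Oct 5, 2298: 365 days.
Oct 5, 2298 → Oct 5, 2299: 365 days.
Oct 5, 2299 → Oct 5, 2300: 365 days.
Oct 5, 2300 → Oct 5, 2301: 365 days.
Oct 5, 2301 → Oct 5, 2302: 365 days.
Oct 5, 2302 → Oct 5, 2303: 365 days.
Oct 5, 2303 → Oct 5, 2304: 366 days (Feb 29, 2304 is in that span).
Oct 5, 2304 → Oct 5, 2305: 365 days.
Oct 5, 2305 → Oct 5, 2306: 365 days.
Oct 5, 2306 → Oct 5, 2307: 365 days.
Oct 5, 2307 → Oct 5, 2308: 366 days (Feb 29, 2308 is in that span).
Oct 5, 2308 → Oct 5, 2309: 365 days.
Oct 5, 2309 → Oct 5, 2310: 365 days.
Oct 5, 2310 → Oct 5, 2311: 365 days.
Oct 5, 2311 → Oct 5, 2312: 366 days (Feb 29, 2312 is in that span).
Oct 5, 2312 → Nov 5, 2312: 31 days (October has 31).
Nov 5, 2312 → Dec 5, 2312: 30 days (November has 30).
Dec 5, 2312 → Jan 5, 2313: 31 days (December has 31).
Jan 5, 2313 → Feb 5, 2313: 31 days (January has 31).
Feb 5, 2313 → Mar 5, 2313: 28 days (February has 28).
Mar 5, 2313 → Apr 5, 2313: 31 days (March has 31).
Apr 5, 2313 → Apr 13, 2313: 8 days.
Total: 6399 days.

6399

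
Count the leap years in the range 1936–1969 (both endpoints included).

Multiples of 4 in [1936,1969]: 9.
Of those, multiples of 100: 0 (not leap unless ÷400).
Multiples of 400: 0.
Leap years = 9 − 0 + 0 = 9.

9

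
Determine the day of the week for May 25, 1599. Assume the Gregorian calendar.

Tuesday

Doomsday rule: the anchor day for the 1500s is Wednesday. For year 99: 99÷12 = 8 r 3, and 3÷4 = 0, so 8+3+0 = 11.
Wednesday + 11 ≡ Sunday — that's 1599's doomsday.
In May the doomsday date is May 9.
May 25 is 16 days after May 9; 16 mod 7 = 2, so Sunday + 2 = Tuesday.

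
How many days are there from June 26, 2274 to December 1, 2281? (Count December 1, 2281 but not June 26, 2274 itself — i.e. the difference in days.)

2715

Jun 26, 2274 → Jun 26, 2275: 365 days.
Jun 26, 2275 → Jun 26, 2276: 366 days (Feb 29, 2276 is in that span).
Jun 26, 2276 → Jun 26, 2277: 365 days.
Jun 26, 2277 → Jun 26, 2278: 365 days.
Jun 26, 2278 → Jun 26, 2279: 365 days.
Jun 26, 2279 → Jun 26, 2280: 366 days (Feb 29, 2280 is in that span).
Jun 26, 2280 → Jun 26, 2281: 365 days.
Jun 26, 2281 → Jul 26, 2281: 30 days (June has 30).
Jul 26, 2281 → Aug 26, 2281: 31 days (July has 31).
Aug 26, 2281 → Sep 26, 2281: 31 days (August has 31).
Sep 26, 2281 → Oct 26, 2281: 30 days (September has 30).
Oct 26, 2281 → Nov 26, 2281: 31 days (October has 31).
Nov 26, 2281 → Dec 1, 2281: 5 days.
Total: 2715 days.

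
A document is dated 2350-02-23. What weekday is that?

Thursday

Doomsday rule: the anchor day for the 2300s is Wednesday. For year 50: 50÷12 = 4 r 2, and 2÷4 = 0, so 4+2+0 = 6.
Wednesday + 6 ≡ Tuesday — that's 2350's doomsday.
In February the doomsday date is Feb 28 (2350 is not a leap year).
Feb 23 is 5 days before Feb 28; 5 mod 7 = 5, so Tuesday − 5 = Thursday.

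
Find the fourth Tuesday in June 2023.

June 1, 2023 is a Thursday.
The first Tuesday is therefore June 6 (5 days later).
The fourth Tuesday is 6 + 3×7 = June 27.

June 27, 2023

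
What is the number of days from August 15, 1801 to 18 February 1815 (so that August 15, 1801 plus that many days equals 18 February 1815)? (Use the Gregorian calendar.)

Aug 15, 1801 → Aug 15, 1802: 365 days.
Aug 15, 1802 → Aug 15, 1803: 365 days.
Aug 15, 1803 → Aug 15, 1804: 366 days (Feb 29, 1804 is in that span).
Aug 15, 1804 → Aug 15, 1805: 365 days.
Aug 15, 1805 → Aug 15, 1806: 365 days.
Aug 15, 1806 → Aug 15, 1807: 365 days.
Aug 15, 1807 → Aug 15, 1808: 366 days (Feb 29, 1808 is in that span).
Aug 15, 1808 → Aug 15, 1809: 365 days.
Aug 15, 1809 → Aug 15, 1810: 365 days.
Aug 15, 1810 → Aug 15, 1811: 365 days.
Aug 15, 1811 → Aug 15, 1812: 366 days (Feb 29, 1812 is in that span).
Aug 15, 1812 → Aug 15, 1813: 365 days.
Aug 15, 1813 → Aug 15, 1814: 365 days.
Aug 15, 1814 → Sep 15, 1814: 31 days (August has 31).
Sep 15, 1814 → Oct 15, 1814: 30 days (September has 30).
Oct 15, 1814 → Nov 15, 1814: 31 days (October has 31).
Nov 15, 1814 → Dec 15, 1814: 30 days (November has 30).
Dec 15, 1814 → Jan 15, 1815: 31 days (December has 31).
Jan 15, 1815 → Feb 15, 1815: 31 days (January has 31).
Feb 15, 1815 → Feb 18, 1815: 3 days.
Total: 4935 days.

4935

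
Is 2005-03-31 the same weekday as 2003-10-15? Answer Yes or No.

From Oct 15, 2003 to Mar 31, 2005 is 533 days.
533 mod 7 = 1, so they are different weekdays.
(Oct 15, 2003 is a Wednesday; Mar 31, 2005 is a Thursday.)

No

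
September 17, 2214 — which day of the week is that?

Saturday

January 1, 2214 is a Saturday.
Jan 1, 2214 → Feb 1, 2214: 31 days (January has 31).
Feb 1, 2214 → Mar 1, 2214: 28 days (February has 28).
Mar 1, 2214 → Apr 1, 2214: 31 days (March has 31).
Apr 1, 2214 → May 1, 2214: 30 days (April has 30).
May 1, 2214 → Jun 1, 2214: 31 days (May has 31).
Jun 1, 2214 → Jul 1, 2214: 30 days (June has 30).
Jul 1, 2214 → Aug 1, 2214: 31 days (July has 31).
Aug 1, 2214 → Sep 1, 2214: 31 days (August has 31).
Sep 1, 2214 → Sep 17, 2214: 16 days.
Total: 259 days.
259 mod 7 = 0, so Saturday + 0 = Saturday.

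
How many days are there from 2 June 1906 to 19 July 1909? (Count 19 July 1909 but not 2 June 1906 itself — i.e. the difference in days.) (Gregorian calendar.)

1143

Jun 2, 1906 → Jun 2, 1907: 365 days.
Jun 2, 1907 → Jun 2, 1908: 366 days (Feb 29, 1908 is in that span).
Jun 2, 1908 → Jun 2, 1909: 365 days.
Jun 2, 1909 → Jul 2, 1909: 30 days (June has 30).
Jul 2, 1909 → Jul 19, 1909: 17 days.
Total: 1143 days.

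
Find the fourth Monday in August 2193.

August 26, 2193

August 1, 2193 is a Thursday.
The first Monday is therefore August 5 (4 days later).
The fourth Monday is 5 + 3×7 = August 26.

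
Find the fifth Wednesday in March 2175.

March 1, 2175 is a Wednesday.
The first Wednesday is therefore March 1 (same day).
The fifth Wednesday is 1 + 4×7 = March 29.

March 29, 2175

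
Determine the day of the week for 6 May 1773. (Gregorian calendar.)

Doomsday rule: the anchor day for the 1700s is Sunday. For year 73: 73÷12 = 6 r 1, and 1÷4 = 0, so 6+1+0 = 7.
Sunday + 7 ≡ Sunday — that's 1773's doomsday.
In May the doomsday date is May 9.
May 6 is 3 days before May 9; 3 mod 7 = 3, so Sunday − 3 = Thursday.

Thursday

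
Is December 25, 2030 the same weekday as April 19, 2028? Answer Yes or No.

From Apr 19, 2028 to Dec 25, 2030 is 980 days.
980 mod 7 = 0, so they are the same weekday.
(Apr 19, 2028 is a Wednesday; Dec 25, 2030 is a Wednesday.)

Yes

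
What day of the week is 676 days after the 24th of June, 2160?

Saturday

First find the weekday of Jun 24, 2160. Doomsday rule: the anchor day for the 2100s is Sunday. For year 60: 60÷12 = 5 r 0, and 0÷4 = 0, so 5+0+0 = 5.
Sunday + 5 ≡ Friday — that's 2160's doomsday.
In June the doomsday date is Jun 6.
Jun 24 is 18 days after Jun 6; 18 mod 7 = 4, so Friday + 4 = Tuesday.
676 mod 7 = 4, so 676 days after a Tuesday is Tuesday + 4 = Saturday.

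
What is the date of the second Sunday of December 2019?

December 8, 2019

December 1, 2019 is a Sunday.
The first Sunday is therefore December 1 (same day).
The second Sunday is 1 + 1×7 = December 8.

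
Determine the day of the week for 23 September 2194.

Tuesday

Doomsday rule: the anchor day for the 2100s is Sunday. For year 94: 94÷12 = 7 r 10, and 10÷4 = 2, so 7+10+2 = 19.
Sunday + 19 ≡ Friday — that's 2194's doomsday.
In September the doomsday date is Sep 5.
Sep 23 is 18 days after Sep 5; 18 mod 7 = 4, so Friday + 4 = Tuesday.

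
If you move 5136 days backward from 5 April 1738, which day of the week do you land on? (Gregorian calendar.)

First find the weekday of Apr 5, 1738. Doomsday rule: the anchor day for the 1700s is Sunday. For year 38: 38÷12 = 3 r 2, and 2÷4 = 0, so 3+2+0 = 5.
Sunday + 5 ≡ Friday — that's 1738's doomsday.
In April the doomsday date is Apr 4.
Apr 5 is 1 day after Apr 4; 1 mod 7 = 1, so Friday + 1 = Saturday.
5136 mod 7 = 5, so 5136 days before a Saturday is Saturday − 5 = Monday.

Monday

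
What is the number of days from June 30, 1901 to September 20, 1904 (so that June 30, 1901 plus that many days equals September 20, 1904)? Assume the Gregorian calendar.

1178

Jun 30, 1901 → Jun 30, 1902: 365 days.
Jun 30, 1902 → Jun 30, 1903: 365 days.
Jun 30, 1903 → Jun 30, 1904: 366 days (Feb 29, 1904 is in that span).
Jun 30, 1904 → Jul 30, 1904: 30 days (June has 30).
Jul 30, 1904 → Aug 30, 1904: 31 days (July has 31).
Aug 30, 1904 → Sep 20, 1904: 21 days.
Total: 1178 days.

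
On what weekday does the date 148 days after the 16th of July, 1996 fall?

Jul 16, 1996 is a Tuesday.
148 mod 7 = 1, so 148 days after a Tuesday is Tuesday + 1 = Wednesday.

Wednesday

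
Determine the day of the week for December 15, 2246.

Tuesday

Doomsday rule: the anchor day for the 2200s is Friday. For year 46: 46÷12 = 3 r 10, and 10÷4 = 2, so 3+10+2 = 15.
Friday + 15 ≡ Saturday — that's 2246's doomsday.
In December the doomsday date is Dec 12.
Dec 15 is 3 days after Dec 12; 3 mod 7 = 3, so Saturday + 3 = Tuesday.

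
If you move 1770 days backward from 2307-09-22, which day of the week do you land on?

Sep 22, 2307 is a Sunday.
1770 mod 7 = 6, so 1770 days before a Sunday is Sunday − 6 = Monday.

Monday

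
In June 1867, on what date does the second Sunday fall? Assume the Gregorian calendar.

June 1, 1867 is a Saturday.
The first Sunday is therefore June 2 (1 days later).
The second Sunday is 2 + 1×7 = June 9.

June 9, 1867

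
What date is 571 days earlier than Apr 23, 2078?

−365 (one year) → Apr 23, 2077 (206 left).
−23 → Mar 31, 2077 (end of Mar, 31 days; 183 left).
−31 → Feb 28, 2077 (end of Feb, 28 days; 152 left).
−28 → Jan 31, 2077 (end of Jan, 31 days; 124 left).
−31 → Dec 31, 2076 (end of Dec, 31 days; 93 left).
−31 → Nov 30, 2076 (end of Nov, 30 days; 62 left).
−30 → Oct 31, 2076 (end of Oct, 31 days; 32 left).
−31 → Sep 30, 2076 (end of Sep, 30 days; 1 left).
−1 → Sep 29, 2076.

September 29, 2076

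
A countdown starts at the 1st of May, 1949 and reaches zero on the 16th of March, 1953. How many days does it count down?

May 1, 1949 → May 1, 1950: 365 days.
May 1, 1950 → May 1, 1951: 365 days.
May 1, 1951 → May 1, 1952: 366 days (Feb 29, 1952 is in that span).
May 1, 1952 → Jun 1, 1952: 31 days (May has 31).
Jun 1, 1952 → Jul 1, 1952: 30 days (June has 30).
Jul 1, 1952 → Aug 1, 1952: 31 days (July has 31).
Aug 1, 1952 → Sep 1, 1952: 31 days (August has 31).
Sep 1, 1952 → Oct 1, 1952: 30 days (September has 30).
Oct 1, 1952 → Nov 1, 1952: 31 days (October has 31).
Nov 1, 1952 → Dec 1, 1952: 30 days (November has 30).
Dec 1, 1952 → Jan 1, 1953: 31 days (December has 31).
Jan 1, 1953 → Feb 1, 1953: 31 days (January has 31).
Feb 1, 1953 → Mar 1, 1953: 28 days (February has 28).
Mar 1, 1953 → Mar 16, 1953: 15 days.
Total: 1415 days.

1415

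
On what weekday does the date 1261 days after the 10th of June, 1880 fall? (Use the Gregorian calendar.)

Jun 10, 1880 is a Thursday.
1261 mod 7 = 1, so 1261 days after a Thursday is Thursday + 1 = Friday.

Friday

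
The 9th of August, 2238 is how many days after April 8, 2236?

Apr 8, 2236 → Apr 8, 2237: 365 days.
Apr 8, 2237 → Apr 8, 2238: 365 days.
Apr 8, 2238 → May 8, 2238: 30 days (April has 30).
May 8, 2238 → Jun 8, 2238: 31 days (May has 31).
Jun 8, 2238 → Jul 8, 2238: 30 days (June has 30).
Jul 8, 2238 → Aug 8, 2238: 31 days (July has 31).
Aug 8, 2238 → Aug 9, 2238: 1 days.
Total: 853 days.

853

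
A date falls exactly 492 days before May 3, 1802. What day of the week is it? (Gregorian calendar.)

First find the weekday of May 3, 1802. Doomsday rule: the anchor day for the 1800s is Friday. For year 02: 2÷12 = 0 r 2, and 2÷4 = 0, so 0+2+0 = 2.
Friday + 2 ≡ Sunday — that's 1802's doomsday.
In May the doomsday date is May 9.
May 3 is 6 days before May 9; 6 mod 7 = 6, so Sunday − 6 = Monday.
492 mod 7 = 2, so 492 days before a Monday is Monday − 2 = Saturday.

Saturday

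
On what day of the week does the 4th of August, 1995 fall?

Friday

Doomsday rule: the anchor day for the 1900s is Wednesday. For year 95: 95÷12 = 7 r 11, and 11÷4 = 2, so 7+11+2 = 20.
Wednesday + 20 ≡ Tuesday — that's 1995's doomsday.
In August the doomsday date is Aug 8.
Aug 4 is 4 days before Aug 8; 4 mod 7 = 4, so Tuesday − 4 = Friday.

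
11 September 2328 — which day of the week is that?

Doomsday rule: the anchor day for the 2300s is Wednesday. For year 28: 28÷12 = 2 r 4, and 4÷4 = 1, so 2+4+1 = 7.
Wednesday + 7 ≡ Wednesday — that's 2328's doomsday.
In September the doomsday date is Sep 5.
Sep 11 is 6 days after Sep 5; 6 mod 7 = 6, so Wednesday + 6 = Tuesday.

Tuesday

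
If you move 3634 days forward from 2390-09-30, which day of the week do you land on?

Sep 30, 2390 is a Sunday.
3634 mod 7 = 1, so 3634 days after a Sunday is Sunday + 1 = Monday.

Monday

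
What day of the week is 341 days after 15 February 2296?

Thursday

First find the weekday of Feb 15, 2296. Doomsday rule: the anchor day for the 2200s is Friday. For year 96: 96÷12 = 8 r 0, and 0÷4 = 0, so 8+0+0 = 8.
Friday + 8 ≡ Saturday — that's 2296's doomsday.
In February the doomsday date is Feb 29 (2296 is a leap year (divisible by 4)).
Feb 15 is 14 days before Feb 29; 14 mod 7 = 0, so Saturday − 0 = Saturday.
341 mod 7 = 5, so 341 days after a Saturday is Saturday + 5 = Thursday.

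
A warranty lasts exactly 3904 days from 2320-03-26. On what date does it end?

+365 (one year) → Mar 26, 2321 (3539 left).
+365 (one year) → Mar 26, 2322 (3174 left).
+365 (one year) → Mar 26, 2323 (2809 left).
+366 (one year; includes Feb 29, 2324) → Mar 26, 2324 (2443 left).
+365 (one year) → Mar 26, 2325 (2078 left).
+365 (one year) → Mar 26, 2326 (1713 left).
+365 (one year) → Mar 26, 2327 (1348 left).
+366 (one year; includes Feb 29, 2328) → Mar 26, 2328 (982 left).
+365 (one year) → Mar 26, 2329 (617 left).
+365 (one year) → Mar 26, 2330 (252 left).
Mar has 31 days: +6 → Apr 1, 2330 (246 left).
Apr has 30 days: +30 → May 1, 2330 (216 left).
May has 31 days: +31 → Jun 1, 2330 (185 left).
Jun has 30 days: +30 → Jul 1, 2330 (155 left).
Jul has 31 days: +31 → Aug 1, 2330 (124 left).
Aug has 31 days: +31 → Sep 1, 2330 (93 left).
Sep has 30 days: +30 → Oct 1, 2330 (63 left).
Oct has 31 days: +31 → Nov 1, 2330 (32 left).
Nov has 30 days: +30 → Dec 1, 2330 (2 left).
+2 → Dec 3, 2330.

December 3, 2330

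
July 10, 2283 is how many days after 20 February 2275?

Feb 20, 2275 → Feb 20, 2276: 365 days.
Feb 20, 2276 → Feb 20, 2277: 366 days (Feb 29, 2276 is in that span).
Feb 20, 2277 → Feb 20, 2278: 365 days.
Feb 20, 2278 → Feb 20, 2279: 365 days.
Feb 20, 2279 → Feb 20, 2280: 365 days.
Feb 20, 2280 → Feb 20, 2281: 366 days (Feb 29, 2280 is in that span).
Feb 20, 2281 → Feb 20, 2282: 365 days.
Feb 20, 2282 → Feb 20, 2283: 365 days.
Feb 20, 2283 → Mar 20, 2283: 28 days (February has 28).
Mar 20, 2283 → Apr 20, 2283: 31 days (March has 31).
Apr 20, 2283 → May 20, 2283: 30 days (April has 30).
May 20, 2283 → Jun 20, 2283: 31 days (May has 31).
Jun 20, 2283 → Jul 10, 2283: 20 days.
Total: 3062 days.

3062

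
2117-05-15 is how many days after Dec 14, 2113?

1248

Dec 14, 2113 → Dec 14, 2114: 365 days.
Dec 14, 2114 → Dec 14, 2115: 365 days.
Dec 14, 2115 → Dec 14, 2116: 366 days (Feb 29, 2116 is in that span).
Dec 14, 2116 → Jan 14, 2117: 31 days (December has 31).
Jan 14, 2117 → Feb 14, 2117: 31 days (January has 31).
Feb 14, 2117 → Mar 14, 2117: 28 days (February has 28).
Mar 14, 2117 → Apr 14, 2117: 31 days (March has 31).
Apr 14, 2117 → May 14, 2117: 30 days (April has 30).
May 14, 2117 → May 15, 2117: 1 days.
Total: 1248 days.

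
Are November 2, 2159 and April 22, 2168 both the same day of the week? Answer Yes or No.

Yes

From Nov 2, 2159 to Apr 22, 2168 is 3094 days.
3094 mod 7 = 0, so they are the same weekday.
(Nov 2, 2159 is a Friday; Apr 22, 2168 is a Friday.)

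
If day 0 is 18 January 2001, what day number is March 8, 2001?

49

Jan 18, 2001 → Feb 18, 2001: 31 days (January has 31).
Feb 18, 2001 → Mar 8, 2001: 18 days.
Total: 49 days.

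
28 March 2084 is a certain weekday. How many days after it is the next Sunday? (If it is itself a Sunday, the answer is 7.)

5

Mar 28, 2084 is a Tuesday.
From Tuesday to the next Sunday is 5 days.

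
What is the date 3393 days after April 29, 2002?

+365 (one year) → Apr 29, 2003 (3028 left).
+366 (one year; includes Feb 29, 2004) → Apr 29, 2004 (2662 left).
+365 (one year) → Apr 29, 2005 (2297 left).
+365 (one year) → Apr 29, 2006 (1932 left).
+365 (one year) → Apr 29, 2007 (1567 left).
+366 (one year; includes Feb 29, 2008) → Apr 29, 2008 (1201 left).
+365 (one year) → Apr 29, 2009 (836 left).
+365 (one year) → Apr 29, 2010 (471 left).
+365 (one year) → Apr 29, 2011 (106 left).
Apr has 30 days: +2 → May 1, 2011 (104 left).
May has 31 days: +31 → Jun 1, 2011 (73 left).
Jun has 30 days: +30 → Jul 1, 2011 (43 left).
Jul has 31 days: +31 → Aug 1, 2011 (12 left).
+12 → Aug 13, 2011.

August 13, 2011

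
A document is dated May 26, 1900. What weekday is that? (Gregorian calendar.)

Saturday

Doomsday rule: the anchor day for the 1900s is Wednesday. For year 00: 0÷12 = 0 r 0, and 0÷4 = 0, so 0+0+0 = 0.
Wednesday + 0 ≡ Wednesday — that's 1900's doomsday.
In May the doomsday date is May 9.
May 26 is 17 days after May 9; 17 mod 7 = 3, so Wednesday + 3 = Saturday.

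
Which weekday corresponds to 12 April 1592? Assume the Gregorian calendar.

Sunday

Doomsday rule: the anchor day for the 1500s is Wednesday. For year 92: 92÷12 = 7 r 8, and 8÷4 = 2, so 7+8+2 = 17.
Wednesday + 17 ≡ Saturday — that's 1592's doomsday.
In April the doomsday date is Apr 4.
Apr 12 is 8 days after Apr 4; 8 mod 7 = 1, so Saturday + 1 = Sunday.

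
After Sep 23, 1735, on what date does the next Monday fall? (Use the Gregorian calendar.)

September 26, 1735

Sep 23, 1735 is a Friday.
From Friday to the next Monday is 3 days.
Sep 23, 1735 + 3 = Sep 26, 1735.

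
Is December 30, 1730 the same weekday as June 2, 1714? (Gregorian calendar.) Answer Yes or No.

Yes

From Jun 2, 1714 to Dec 30, 1730 is 6055 days.
6055 mod 7 = 0, so they are the same weekday.
(Jun 2, 1714 is a Saturday; Dec 30, 1730 is a Saturday.)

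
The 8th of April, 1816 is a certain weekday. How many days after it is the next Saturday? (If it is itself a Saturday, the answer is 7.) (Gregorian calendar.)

Apr 8, 1816 is a Monday.
From Monday to the next Saturday is 5 days.

5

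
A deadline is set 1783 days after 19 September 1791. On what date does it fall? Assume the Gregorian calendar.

August 6, 1796

+366 (one year; includes Feb 29, 1792) → Sep 19, 1792 (1417 left).
+365 (one year) → Sep 19, 1793 (1052 left).
+365 (one year) → Sep 19, 1794 (687 left).
+365 (one year) → Sep 19, 1795 (322 left).
Sep has 30 days: +12 → Oct 1, 1795 (310 left).
Oct has 31 days: +31 → Nov 1, 1795 (279 left).
Nov has 30 days: +30 → Dec 1, 1795 (249 left).
Dec has 31 days: +31 → Jan 1, 1796 (218 left).
Jan has 31 days: +31 → Feb 1, 1796 (187 left).
Feb has 29 days: +29 → Mar 1, 1796 (158 left).
Mar has 31 days: +31 → Apr 1, 1796 (127 left).
Apr has 30 days: +30 → May 1, 1796 (97 left).
May has 31 days: +31 → Jun 1, 1796 (66 left).
Jun has 30 days: +30 → Jul 1, 1796 (36 left).
Jul has 31 days: +31 → Aug 1, 1796 (5 left).
+5 → Aug 6, 1796.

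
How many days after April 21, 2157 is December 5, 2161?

1689

Apr 21, 2157 → Apr 21, 2158: 365 days.
Apr 21, 2158 → Apr 21, 2159: 365 days.
Apr 21, 2159 → Apr 21, 2160: 366 days (Feb 29, 2160 is in that span).
Apr 21, 2160 → Apr 21, 2161: 365 days.
Apr 21, 2161 → May 21, 2161: 30 days (April has 30).
May 21, 2161 → Jun 21, 2161: 31 days (May has 31).
Jun 21, 2161 → Jul 21, 2161: 30 days (June has 30).
Jul 21, 2161 → Aug 21, 2161: 31 days (July has 31).
Aug 21, 2161 → Sep 21, 2161: 31 days (August has 31).
Sep 21, 2161 → Oct 21, 2161: 30 days (September has 30).
Oct 21, 2161 → Nov 21, 2161: 31 days (October has 31).
Nov 21, 2161 → Dec 5, 2161: 14 days.
Total: 1689 days.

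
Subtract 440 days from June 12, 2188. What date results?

March 30, 2187

−366 (one year; includes Feb 29, 2188) → Jun 12, 2187 (74 left).
−12 → May 31, 2187 (end of May, 31 days; 62 left).
−31 → Apr 30, 2187 (end of Apr, 30 days; 31 left).
−30 → Mar 31, 2187 (end of Mar, 31 days; 1 left).
−1 → Mar 30, 2187.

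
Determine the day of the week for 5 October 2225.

Doomsday rule: the anchor day for the 2200s is Friday. For year 25: 25÷12 = 2 r 1, and 1÷4 = 0, so 2+1+0 = 3.
Friday + 3 ≡ Monday — that's 2225's doomsday.
In October the doomsday date is Oct 10.
Oct 5 is 5 days before Oct 10; 5 mod 7 = 5, so Monday − 5 = Wednesday.

Wednesday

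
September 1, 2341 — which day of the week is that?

Doomsday rule: the anchor day for the 2300s is Wednesday. For year 41: 41÷12 = 3 r 5, and 5÷4 = 1, so 3+5+1 = 9.
Wednesday + 9 ≡ Friday — that's 2341's doomsday.
In September the doomsday date is Sep 5.
Sep 1 is 4 days before Sep 5; 4 mod 7 = 4, so Friday − 4 = Monday.

Monday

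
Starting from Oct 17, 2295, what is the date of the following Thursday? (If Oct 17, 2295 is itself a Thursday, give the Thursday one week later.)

October 24, 2295

Oct 17, 2295 is a Thursday.
From Thursday to the next Thursday is 7 days.
Oct 17, 2295 + 7 = Oct 24, 2295.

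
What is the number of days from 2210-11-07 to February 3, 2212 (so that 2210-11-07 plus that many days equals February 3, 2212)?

453

Nov 7, 2210 → Nov 7, 2211: 365 days.
Nov 7, 2211 → Dec 7, 2211: 30 days (November has 30).
Dec 7, 2211 → Jan 7, 2212: 31 days (December has 31).
Jan 7, 2212 → Feb 3, 2212: 27 days.
Total: 453 days.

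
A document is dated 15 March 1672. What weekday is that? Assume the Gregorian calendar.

Tuesday

Doomsday rule: the anchor day for the 1600s is Tuesday. For year 72: 72÷12 = 6 r 0, and 0÷4 = 0, so 6+0+0 = 6.
Tuesday + 6 ≡ Monday — that's 1672's doomsday.
In March the doomsday date is Mar 14.
Mar 15 is 1 day after Mar 14; 1 mod 7 = 1, so Monday + 1 = Tuesday.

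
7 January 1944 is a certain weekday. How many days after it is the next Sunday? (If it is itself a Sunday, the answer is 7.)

Jan 7, 1944 is a Friday.
From Friday to the next Sunday is 2 days.

2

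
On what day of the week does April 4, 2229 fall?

Doomsday rule: the anchor day for the 2200s is Friday. For year 29: 29÷12 = 2 r 5, and 5÷4 = 1, so 2+5+1 = 8.
Friday + 8 ≡ Saturday — that's 2229's doomsday.
In April the doomsday date is Apr 4.
Apr 4 is the doomsday itself: Saturday.

Saturday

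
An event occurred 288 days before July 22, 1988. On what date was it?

October 8, 1987

−22 → Jun 30, 1988 (end of Jun, 30 days; 266 left).
−30 → May 31, 1988 (end of May, 31 days; 236 left).
−31 → Apr 30, 1988 (end of Apr, 30 days; 205 left).
−30 → Mar 31, 1988 (end of Mar, 31 days; 175 left).
−31 → Feb 29, 1988 (end of Feb, 29 days; 144 left).
−29 → Jan 31, 1988 (end of Jan, 31 days; 115 left).
−31 → Dec 31, 1987 (end of Dec, 31 days; 84 left).
−31 → Nov 30, 1987 (end of Nov, 30 days; 53 left).
−30 → Oct 31, 1987 (end of Oct, 31 days; 23 left).
−23 → Oct 8, 1987.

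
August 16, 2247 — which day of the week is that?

Doomsday rule: the anchor day for the 2200s is Friday. For year 47: 47÷12 = 3 r 11, and 11÷4 = 2, so 3+11+2 = 16.
Friday + 16 ≡ Sunday — that's 2247's doomsday.
In August the doomsday date is Aug 8.
Aug 16 is 8 days after Aug 8; 8 mod 7 = 1, so Sunday + 1 = Monday.

Monday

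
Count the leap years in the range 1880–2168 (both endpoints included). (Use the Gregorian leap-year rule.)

71

Multiples of 4 in [1880,2168]: 73.
Of those, multiples of 100: 3 (not leap unless ÷400).
Multiples of 400: 1.
Leap years = 73 − 3 + 1 = 71.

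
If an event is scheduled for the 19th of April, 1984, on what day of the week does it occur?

Thursday

January 1, 1984 is a Sunday.
Jan 1, 1984 → Feb 1, 1984: 31 days (January has 31).
Feb 1, 1984 → Mar 1, 1984: 29 days (February has 29).
Mar 1, 1984 → Apr 1, 1984: 31 days (March has 31).
Apr 1, 1984 → Apr 19, 1984: 18 days.
Total: 109 days.
109 mod 7 = 4, so Sunday + 4 = Thursday.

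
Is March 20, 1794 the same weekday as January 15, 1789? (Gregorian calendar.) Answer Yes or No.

Yes

From Jan 15, 1789 to Mar 20, 1794 is 1890 days.
1890 mod 7 = 0, so they are the same weekday.
(Jan 15, 1789 is a Thursday; Mar 20, 1794 is a Thursday.)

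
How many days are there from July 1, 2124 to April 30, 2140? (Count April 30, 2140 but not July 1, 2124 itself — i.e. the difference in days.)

Jul 1, 2124 → Jul 1, 2125: 365 days.
Jul 1, 2125 → Jul 1, 2126: 365 days.
Jul 1, 2126 → Jul 1, 2127: 365 days.
Jul 1, 2127 → Jul 1, 2128: 366 days (Feb 29, 2128 is in that span).
Jul 1, 2128 → Jul 1, 2129: 365 days.
Jul 1, 2129 → Jul 1, 2130: 365 days.
Jul 1, 2130 → Jul 1, 2131: 365 days.
Jul 1, 2131 → Jul 1, 2132: 366 days (Feb 29, 2132 is in that span).
Jul 1, 2132 → Jul 1, 2133: 365 days.
Jul 1, 2133 → Jul 1, 2134: 365 days.
Jul 1, 2134 → Jul 1, 2135: 365 days.
Jul 1, 2135 → Jul 1, 2136: 366 days (Feb 29, 2136 is in that span).
Jul 1, 2136 → Jul 1, 2137: 365 days.
Jul 1, 2137 → Jul 1, 2138: 365 days.
Jul 1, 2138 → Jul 1, 2139: 365 days.
Jul 1, 2139 → Aug 1, 2139: 31 days (July has 31).
Aug 1, 2139 → Sep 1, 2139: 31 days (August has 31).
Sep 1, 2139 → Oct 1, 2139: 30 days (September has 30).
Oct 1, 2139 → Nov 1, 2139: 31 days (October has 31).
Nov 1, 2139 → Dec 1, 2139: 30 days (November has 30).
Dec 1, 2139 → Jan 1, 2140: 31 days (December has 31).
Jan 1, 2140 → Feb 1, 2140: 31 days (January has 31).
Feb 1, 2140 → Mar 1, 2140: 29 days (February has 29).
Mar 1, 2140 → Apr 1, 2140: 31 days (March has 31).
Apr 1, 2140 → Apr 30, 2140: 29 days.
Total: 5782 days.

5782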